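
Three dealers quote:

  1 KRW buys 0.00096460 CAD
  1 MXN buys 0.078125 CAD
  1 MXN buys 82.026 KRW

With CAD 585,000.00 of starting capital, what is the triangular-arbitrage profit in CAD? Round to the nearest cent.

Profit: CAD 7,467.63

Profitable loop is CAD → MXN → KRW → CAD:
CAD 585,000.00 ÷ 0.078125 = MXN 7,488,000.00
MXN 7,488,000.00 × 82.026 = KRW 614,210,688
KRW 614,210,688 × 0.00096460 = CAD 592,467.63
Profit = CAD 592,467.63 − CAD 585,000.00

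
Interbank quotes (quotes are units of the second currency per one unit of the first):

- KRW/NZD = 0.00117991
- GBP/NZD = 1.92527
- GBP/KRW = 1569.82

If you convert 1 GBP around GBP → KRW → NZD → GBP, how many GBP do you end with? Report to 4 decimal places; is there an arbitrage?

Around GBP → KRW → NZD → GBP: 1 × 1569.82 × 0.00117991 ÷ 1.92527 = 0.962071
Product < 1; profitable direction is GBP → NZD → KRW → GBP.

0.9621 (arbitrage exists)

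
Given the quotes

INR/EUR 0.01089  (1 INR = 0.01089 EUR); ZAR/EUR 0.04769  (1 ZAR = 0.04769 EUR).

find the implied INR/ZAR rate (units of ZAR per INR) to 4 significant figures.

INR/ZAR = 0.2283

1 INR × 0.01089 = 0.01089 EUR
0.01089 EUR ÷ 0.04769 = 0.22835 ZAR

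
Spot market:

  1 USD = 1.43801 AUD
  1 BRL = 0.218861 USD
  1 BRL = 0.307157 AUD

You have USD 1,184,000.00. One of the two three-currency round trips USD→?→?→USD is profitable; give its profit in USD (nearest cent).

Profit: USD 29,169.74

Profitable loop is USD → AUD → BRL → USD:
USD 1,184,000.00 × 1.43801 = AUD 1,702,603.84
AUD 1,702,603.84 ÷ 0.307157 = BRL 5,543,106.10
BRL 5,543,106.10 × 0.218861 = USD 1,213,169.74
Profit = USD 1,213,169.74 − USD 1,184,000.00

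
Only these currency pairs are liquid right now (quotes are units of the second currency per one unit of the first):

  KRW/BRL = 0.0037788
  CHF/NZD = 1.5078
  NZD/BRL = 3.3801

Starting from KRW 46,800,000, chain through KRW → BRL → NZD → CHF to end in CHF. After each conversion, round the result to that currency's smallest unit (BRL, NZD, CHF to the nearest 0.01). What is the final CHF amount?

KRW 46,800,000 × 0.0037788 = BRL 176,847.84
BRL 176,847.84 ÷ 3.3801 = NZD 52,320.30
NZD 52,320.30 ÷ 1.5078 = CHF 34,699.76

CHF 34,699.76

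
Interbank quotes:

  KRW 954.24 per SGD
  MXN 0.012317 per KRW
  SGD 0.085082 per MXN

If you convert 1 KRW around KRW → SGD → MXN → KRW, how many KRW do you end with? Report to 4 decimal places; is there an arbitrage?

1.0000 (no arbitrage)

Around KRW → SGD → MXN → KRW: 1 ÷ 954.24 ÷ 0.085082 ÷ 0.012317 = 0.999999
Product ≈ 1 (deviation 0.000%, within rounding noise).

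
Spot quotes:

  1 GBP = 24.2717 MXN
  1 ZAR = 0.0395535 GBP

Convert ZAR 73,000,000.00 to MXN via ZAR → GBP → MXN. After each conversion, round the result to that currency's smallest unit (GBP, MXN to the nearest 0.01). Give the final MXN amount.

MXN 70,082,240.07

ZAR 73,000,000.00 × 0.0395535 = GBP 2,887,405.50
GBP 2,887,405.50 × 24.2717 = MXN 70,082,240.07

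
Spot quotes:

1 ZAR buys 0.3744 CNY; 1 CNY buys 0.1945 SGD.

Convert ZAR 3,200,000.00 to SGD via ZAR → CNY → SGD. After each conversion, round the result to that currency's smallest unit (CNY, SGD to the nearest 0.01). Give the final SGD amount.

ZAR 3,200,000.00 × 0.3744 = CNY 1,198,080.00
CNY 1,198,080.00 × 0.1945 = SGD 233,026.56

SGD 233,026.56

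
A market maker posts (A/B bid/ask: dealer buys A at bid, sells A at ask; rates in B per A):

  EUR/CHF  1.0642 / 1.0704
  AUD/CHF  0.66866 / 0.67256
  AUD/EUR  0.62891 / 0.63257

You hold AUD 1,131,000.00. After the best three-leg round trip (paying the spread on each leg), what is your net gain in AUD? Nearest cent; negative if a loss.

Net result: AUD -5,505.63 (no profitable arbitrage after spreads)

Best loop AUD → EUR → CHF → AUD:
AUD 1,131,000.00 × 0.62891 (sell AUD at bid) = EUR 711,297.21
EUR 711,297.21 × 1.0642 (sell EUR at bid) = CHF 756,962.49
CHF 756,962.49 ÷ 0.67256 (buy AUD at ask) = AUD 1,125,494.37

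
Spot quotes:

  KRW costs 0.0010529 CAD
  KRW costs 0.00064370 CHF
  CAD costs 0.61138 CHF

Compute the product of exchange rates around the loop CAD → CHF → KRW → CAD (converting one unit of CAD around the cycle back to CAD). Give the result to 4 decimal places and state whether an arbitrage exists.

1.0000 (no arbitrage)

Around CAD → CHF → KRW → CAD: 1 × 0.61138 ÷ 0.00064370 × 0.0010529 = 1.000034
Product ≈ 1 (deviation 0.003%, within rounding noise).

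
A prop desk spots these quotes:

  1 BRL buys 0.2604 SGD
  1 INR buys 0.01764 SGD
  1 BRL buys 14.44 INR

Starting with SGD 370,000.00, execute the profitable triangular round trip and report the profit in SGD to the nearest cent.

Profit: SGD 8,248.25

Profitable loop is SGD → INR → BRL → SGD:
SGD 370,000.00 ÷ 0.01764 = INR 20,975,056.69
INR 20,975,056.69 ÷ 14.44 = BRL 1,452,566.25
BRL 1,452,566.25 × 0.2604 = SGD 378,248.25
Profit = SGD 378,248.25 − SGD 370,000.00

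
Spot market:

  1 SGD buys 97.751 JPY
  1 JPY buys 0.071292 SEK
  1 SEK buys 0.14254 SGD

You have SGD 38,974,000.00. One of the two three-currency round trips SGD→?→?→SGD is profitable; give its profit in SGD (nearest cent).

Profitable loop is SGD → SEK → JPY → SGD:
SGD 38,974,000.00 ÷ 0.14254 = SEK 273,425,003.51
SEK 273,425,003.51 ÷ 0.071292 = JPY 3,835,283,110
JPY 3,835,283,110 ÷ 97.751 = SGD 39,235,231.46
Profit = SGD 39,235,231.46 − SGD 38,974,000.00

Profit: SGD 261,231.46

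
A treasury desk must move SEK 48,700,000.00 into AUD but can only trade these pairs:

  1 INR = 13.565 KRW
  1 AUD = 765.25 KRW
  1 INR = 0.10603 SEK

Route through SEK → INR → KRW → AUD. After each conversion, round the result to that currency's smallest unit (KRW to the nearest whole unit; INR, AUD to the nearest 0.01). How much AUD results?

SEK 48,700,000.00 ÷ 0.10603 = INR 459,303,970.57
INR 459,303,970.57 × 13.565 = KRW 6,230,458,361
KRW 6,230,458,361 ÷ 765.25 = AUD 8,141,729.32

AUD 8,141,729.32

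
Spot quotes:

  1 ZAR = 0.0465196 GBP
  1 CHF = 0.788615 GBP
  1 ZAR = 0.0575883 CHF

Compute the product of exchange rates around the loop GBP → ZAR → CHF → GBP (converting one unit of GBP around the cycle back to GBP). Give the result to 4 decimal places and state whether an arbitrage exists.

0.9763 (arbitrage exists)

Around GBP → ZAR → CHF → GBP: 1 ÷ 0.0465196 × 0.0575883 × 0.788615 = 0.976255
Product < 1; profitable direction is GBP → CHF → ZAR → GBP.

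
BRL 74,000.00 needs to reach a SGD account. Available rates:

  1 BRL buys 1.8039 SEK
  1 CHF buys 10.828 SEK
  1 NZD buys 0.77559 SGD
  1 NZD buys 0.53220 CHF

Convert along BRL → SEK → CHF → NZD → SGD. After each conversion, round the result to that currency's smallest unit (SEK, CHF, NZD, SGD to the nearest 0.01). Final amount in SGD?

BRL 74,000.00 × 1.8039 = SEK 133,488.60
SEK 133,488.60 ÷ 10.828 = CHF 12,328.09
CHF 12,328.09 ÷ 0.53220 = NZD 23,164.39
NZD 23,164.39 × 0.77559 = SGD 17,966.07

SGD 17,966.07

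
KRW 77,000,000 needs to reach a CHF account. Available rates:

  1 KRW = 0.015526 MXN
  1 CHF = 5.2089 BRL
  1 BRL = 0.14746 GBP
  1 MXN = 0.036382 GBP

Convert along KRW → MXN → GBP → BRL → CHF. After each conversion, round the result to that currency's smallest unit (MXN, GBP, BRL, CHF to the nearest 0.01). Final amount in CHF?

CHF 56,626.09

KRW 77,000,000 × 0.015526 = MXN 1,195,502.00
MXN 1,195,502.00 × 0.036382 = GBP 43,494.75
GBP 43,494.75 ÷ 0.14746 = BRL 294,959.65
BRL 294,959.65 ÷ 5.2089 = CHF 56,626.09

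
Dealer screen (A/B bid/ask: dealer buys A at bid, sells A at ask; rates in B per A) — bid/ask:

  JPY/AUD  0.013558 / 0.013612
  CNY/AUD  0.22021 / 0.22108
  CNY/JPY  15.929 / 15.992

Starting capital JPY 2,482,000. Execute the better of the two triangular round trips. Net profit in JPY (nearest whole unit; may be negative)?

Best loop JPY → CNY → AUD → JPY:
JPY 2,482,000 ÷ 15.992 (buy CNY at ask) = CNY 155,202.60
CNY 155,202.60 × 0.22021 (sell CNY at bid) = AUD 34,177.16
AUD 34,177.16 ÷ 0.013612 (buy JPY at ask) = JPY 2,510,811

Net profit: JPY 28,811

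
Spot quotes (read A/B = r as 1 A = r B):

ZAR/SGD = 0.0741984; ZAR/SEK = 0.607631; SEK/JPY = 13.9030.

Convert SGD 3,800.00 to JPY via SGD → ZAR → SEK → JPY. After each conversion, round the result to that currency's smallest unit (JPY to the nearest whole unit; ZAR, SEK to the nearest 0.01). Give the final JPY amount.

SGD 3,800.00 ÷ 0.0741984 = ZAR 51,214.04
ZAR 51,214.04 × 0.607631 = SEK 31,119.24
SEK 31,119.24 × 13.9030 = JPY 432,651

JPY 432,651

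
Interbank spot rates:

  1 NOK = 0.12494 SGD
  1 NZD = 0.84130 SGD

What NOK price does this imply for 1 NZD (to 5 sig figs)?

1 NZD × 0.84130 = 0.8413 SGD
0.8413 SGD ÷ 0.12494 = 6.73363 NOK

NZD/NOK = 6.7336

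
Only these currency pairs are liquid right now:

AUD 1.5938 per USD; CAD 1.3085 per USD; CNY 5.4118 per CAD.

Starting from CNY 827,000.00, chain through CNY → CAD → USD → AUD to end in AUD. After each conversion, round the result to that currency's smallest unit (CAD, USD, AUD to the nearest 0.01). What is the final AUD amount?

CNY 827,000.00 ÷ 5.4118 = CAD 152,814.22
CAD 152,814.22 ÷ 1.3085 = USD 116,785.80
USD 116,785.80 × 1.5938 = AUD 186,133.21

AUD 186,133.21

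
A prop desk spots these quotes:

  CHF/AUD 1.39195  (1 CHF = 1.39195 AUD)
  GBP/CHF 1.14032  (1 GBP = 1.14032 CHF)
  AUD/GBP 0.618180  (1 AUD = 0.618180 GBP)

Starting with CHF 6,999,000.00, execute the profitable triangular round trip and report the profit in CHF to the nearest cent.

Profit: CHF 133,974.42

Profitable loop is CHF → GBP → AUD → CHF:
CHF 6,999,000.00 ÷ 1.14032 = GBP 6,137,750.81
GBP 6,137,750.81 ÷ 0.618180 = AUD 9,928,743.74
AUD 9,928,743.74 ÷ 1.39195 = CHF 7,132,974.42
Profit = CHF 7,132,974.42 − CHF 6,999,000.00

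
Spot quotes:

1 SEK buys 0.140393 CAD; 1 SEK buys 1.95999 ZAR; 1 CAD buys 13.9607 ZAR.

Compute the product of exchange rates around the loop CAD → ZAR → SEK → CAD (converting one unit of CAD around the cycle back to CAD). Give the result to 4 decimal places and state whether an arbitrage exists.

Around CAD → ZAR → SEK → CAD: 1 × 13.9607 ÷ 1.95999 × 0.140393 = 0.999997
Product ≈ 1 (deviation 0.000%, within rounding noise).

1.0000 (no arbitrage)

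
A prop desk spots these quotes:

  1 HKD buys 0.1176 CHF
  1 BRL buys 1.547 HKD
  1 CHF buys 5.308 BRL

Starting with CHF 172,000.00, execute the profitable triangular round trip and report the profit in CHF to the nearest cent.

Profitable loop is CHF → HKD → BRL → CHF:
CHF 172,000.00 ÷ 0.1176 = HKD 1,462,585.03
HKD 1,462,585.03 ÷ 1.547 = BRL 945,433.12
BRL 945,433.12 ÷ 5.308 = CHF 178,114.75
Profit = CHF 178,114.75 − CHF 172,000.00

Profit: CHF 6,114.75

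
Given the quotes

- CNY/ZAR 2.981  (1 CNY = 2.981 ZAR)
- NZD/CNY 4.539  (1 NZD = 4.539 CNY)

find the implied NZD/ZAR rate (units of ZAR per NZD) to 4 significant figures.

NZD/ZAR = 13.53

1 NZD × 4.539 = 4.539 CNY
4.539 CNY × 2.981 = 13.5308 ZAR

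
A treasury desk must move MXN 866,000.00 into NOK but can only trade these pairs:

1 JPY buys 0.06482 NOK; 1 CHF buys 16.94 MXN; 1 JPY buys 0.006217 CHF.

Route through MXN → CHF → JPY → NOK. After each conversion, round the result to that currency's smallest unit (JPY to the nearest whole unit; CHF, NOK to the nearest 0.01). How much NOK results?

MXN 866,000.00 ÷ 16.94 = CHF 51,121.61
CHF 51,121.61 ÷ 0.006217 = JPY 8,222,874
JPY 8,222,874 × 0.06482 = NOK 533,006.69

NOK 533,006.69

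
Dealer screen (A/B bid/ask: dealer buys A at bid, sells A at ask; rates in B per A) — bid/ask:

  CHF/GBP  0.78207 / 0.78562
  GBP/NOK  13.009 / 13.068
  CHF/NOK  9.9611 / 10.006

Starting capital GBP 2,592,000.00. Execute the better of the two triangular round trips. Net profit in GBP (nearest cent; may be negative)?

Net profit: GBP 43,506.18

Best loop GBP → NOK → CHF → GBP:
GBP 2,592,000.00 × 13.009 (sell GBP at bid) = NOK 33,719,328.00
NOK 33,719,328.00 ÷ 10.006 (buy CHF at ask) = CHF 3,369,910.85
CHF 3,369,910.85 × 0.78207 (sell CHF at bid) = GBP 2,635,506.18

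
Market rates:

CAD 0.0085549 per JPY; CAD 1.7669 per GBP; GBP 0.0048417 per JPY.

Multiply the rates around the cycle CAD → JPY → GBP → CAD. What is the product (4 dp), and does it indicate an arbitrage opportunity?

1.0000 (no arbitrage)

Around CAD → JPY → GBP → CAD: 1 ÷ 0.0085549 × 0.0048417 × 1.7669 = 0.999988
Product ≈ 1 (deviation 0.001%, within rounding noise).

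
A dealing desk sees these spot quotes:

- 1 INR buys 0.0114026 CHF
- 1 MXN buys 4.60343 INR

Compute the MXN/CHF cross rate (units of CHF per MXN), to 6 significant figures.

1 MXN × 4.60343 = 4.60343 INR
4.60343 INR × 0.0114026 = 0.0524911 CHF

MXN/CHF = 0.0524911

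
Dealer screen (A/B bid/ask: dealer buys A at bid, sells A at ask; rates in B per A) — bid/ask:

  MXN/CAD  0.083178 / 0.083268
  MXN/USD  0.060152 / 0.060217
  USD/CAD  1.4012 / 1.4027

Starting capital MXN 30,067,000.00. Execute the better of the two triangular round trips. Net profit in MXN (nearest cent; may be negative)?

Net profit: MXN 367,219.22

Best loop MXN → USD → CAD → MXN:
MXN 30,067,000.00 × 0.060152 (sell MXN at bid) = USD 1,808,590.18
USD 1,808,590.18 × 1.4012 (sell USD at bid) = CAD 2,534,196.57
CAD 2,534,196.57 ÷ 0.083268 (buy MXN at ask) = MXN 30,434,219.22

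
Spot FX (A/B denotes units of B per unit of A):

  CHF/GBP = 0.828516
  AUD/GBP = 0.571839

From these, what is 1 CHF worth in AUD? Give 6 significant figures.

CHF/AUD = 1.44886

1 CHF × 0.828516 = 0.828516 GBP
0.828516 GBP ÷ 0.571839 = 1.44886 AUD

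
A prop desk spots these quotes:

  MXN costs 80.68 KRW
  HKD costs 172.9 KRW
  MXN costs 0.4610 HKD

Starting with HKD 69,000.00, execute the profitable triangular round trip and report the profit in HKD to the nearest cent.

Profit: HKD 842.39

Profitable loop is HKD → MXN → KRW → HKD:
HKD 69,000.00 ÷ 0.4610 = MXN 149,674.62
MXN 149,674.62 × 80.68 = KRW 12,075,748
KRW 12,075,748 ÷ 172.9 = HKD 69,842.39
Profit = HKD 69,842.39 − HKD 69,000.00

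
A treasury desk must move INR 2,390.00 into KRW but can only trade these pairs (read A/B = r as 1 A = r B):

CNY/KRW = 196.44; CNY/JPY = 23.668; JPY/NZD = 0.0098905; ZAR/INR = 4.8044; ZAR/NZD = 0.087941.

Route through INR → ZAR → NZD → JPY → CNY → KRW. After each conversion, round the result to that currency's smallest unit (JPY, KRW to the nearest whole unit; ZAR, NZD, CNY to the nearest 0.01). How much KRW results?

INR 2,390.00 ÷ 4.8044 = ZAR 497.46
ZAR 497.46 × 0.087941 = NZD 43.75
NZD 43.75 ÷ 0.0098905 = JPY 4,423
JPY 4,423 ÷ 23.668 = CNY 186.88
CNY 186.88 × 196.44 = KRW 36,711

KRW 36,711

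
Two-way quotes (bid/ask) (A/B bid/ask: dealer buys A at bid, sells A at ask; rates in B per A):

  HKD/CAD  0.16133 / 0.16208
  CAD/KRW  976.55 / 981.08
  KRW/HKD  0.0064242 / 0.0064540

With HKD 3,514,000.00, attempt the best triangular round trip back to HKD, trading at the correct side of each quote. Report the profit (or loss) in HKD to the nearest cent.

Best loop HKD → CAD → KRW → HKD:
HKD 3,514,000.00 × 0.16133 (sell HKD at bid) = CAD 566,913.62
CAD 566,913.62 × 976.55 (sell CAD at bid) = KRW 553,619,496
KRW 553,619,496 × 0.0064242 (sell KRW at bid) = HKD 3,556,562.36

Net profit: HKD 42,562.36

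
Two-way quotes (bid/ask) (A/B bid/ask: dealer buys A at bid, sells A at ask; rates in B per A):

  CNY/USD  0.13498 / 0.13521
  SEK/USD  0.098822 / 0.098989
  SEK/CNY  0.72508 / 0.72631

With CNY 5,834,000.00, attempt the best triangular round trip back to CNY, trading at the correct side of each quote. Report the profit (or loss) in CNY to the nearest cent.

Net profit: CNY 36,691.07

Best loop CNY → SEK → USD → CNY:
CNY 5,834,000.00 ÷ 0.72631 (buy SEK at ask) = SEK 8,032,382.87
SEK 8,032,382.87 × 0.098822 (sell SEK at bid) = USD 793,776.14
USD 793,776.14 ÷ 0.13521 (buy CNY at ask) = CNY 5,870,691.07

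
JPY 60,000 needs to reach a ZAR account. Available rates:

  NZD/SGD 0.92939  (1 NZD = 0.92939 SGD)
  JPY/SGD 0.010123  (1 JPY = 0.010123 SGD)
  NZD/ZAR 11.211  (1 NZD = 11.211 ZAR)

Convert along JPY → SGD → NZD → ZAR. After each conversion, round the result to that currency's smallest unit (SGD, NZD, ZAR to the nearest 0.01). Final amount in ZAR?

ZAR 7,326.72

JPY 60,000 × 0.010123 = SGD 607.38
SGD 607.38 ÷ 0.92939 = NZD 653.53
NZD 653.53 × 11.211 = ZAR 7,326.72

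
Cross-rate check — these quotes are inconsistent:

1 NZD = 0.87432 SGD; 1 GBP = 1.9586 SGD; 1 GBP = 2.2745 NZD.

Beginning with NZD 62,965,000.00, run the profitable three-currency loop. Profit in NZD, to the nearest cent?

Profit: NZD 965,751.81

Profitable loop is NZD → SGD → GBP → NZD:
NZD 62,965,000.00 × 0.87432 = SGD 55,051,558.80
SGD 55,051,558.80 ÷ 1.9586 = GBP 28,107,606.86
GBP 28,107,606.86 × 2.2745 = NZD 63,930,751.81
Profit = NZD 63,930,751.81 − NZD 62,965,000.00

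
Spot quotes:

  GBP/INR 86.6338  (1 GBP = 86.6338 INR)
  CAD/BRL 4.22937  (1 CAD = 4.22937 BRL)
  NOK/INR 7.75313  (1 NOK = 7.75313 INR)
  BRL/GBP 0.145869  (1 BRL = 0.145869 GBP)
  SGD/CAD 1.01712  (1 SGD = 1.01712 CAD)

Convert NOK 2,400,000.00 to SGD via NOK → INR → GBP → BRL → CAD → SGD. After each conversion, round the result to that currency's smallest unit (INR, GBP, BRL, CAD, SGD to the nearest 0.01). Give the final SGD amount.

NOK 2,400,000.00 × 7.75313 = INR 18,607,512.00
INR 18,607,512.00 ÷ 86.6338 = GBP 214,783.51
GBP 214,783.51 ÷ 0.145869 = BRL 1,472,441.09
BRL 1,472,441.09 ÷ 4.22937 = CAD 348,146.67
CAD 348,146.67 ÷ 1.01712 = SGD 342,286.72

SGD 342,286.72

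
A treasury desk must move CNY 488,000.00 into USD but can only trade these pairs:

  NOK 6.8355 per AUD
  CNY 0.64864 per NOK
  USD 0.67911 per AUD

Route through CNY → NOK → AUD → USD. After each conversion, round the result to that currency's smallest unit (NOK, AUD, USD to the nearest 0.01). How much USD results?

CNY 488,000.00 ÷ 0.64864 = NOK 752,343.36
NOK 752,343.36 ÷ 6.8355 = AUD 110,064.13
AUD 110,064.13 × 0.67911 = USD 74,745.65

USD 74,745.65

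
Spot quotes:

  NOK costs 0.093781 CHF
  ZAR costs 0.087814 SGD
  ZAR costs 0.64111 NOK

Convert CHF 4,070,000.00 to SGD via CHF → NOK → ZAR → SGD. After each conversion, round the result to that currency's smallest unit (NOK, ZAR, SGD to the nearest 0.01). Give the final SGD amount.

SGD 5,944,437.41

CHF 4,070,000.00 ÷ 0.093781 = NOK 43,398,982.74
NOK 43,398,982.74 ÷ 0.64111 = ZAR 67,693,504.61
ZAR 67,693,504.61 × 0.087814 = SGD 5,944,437.41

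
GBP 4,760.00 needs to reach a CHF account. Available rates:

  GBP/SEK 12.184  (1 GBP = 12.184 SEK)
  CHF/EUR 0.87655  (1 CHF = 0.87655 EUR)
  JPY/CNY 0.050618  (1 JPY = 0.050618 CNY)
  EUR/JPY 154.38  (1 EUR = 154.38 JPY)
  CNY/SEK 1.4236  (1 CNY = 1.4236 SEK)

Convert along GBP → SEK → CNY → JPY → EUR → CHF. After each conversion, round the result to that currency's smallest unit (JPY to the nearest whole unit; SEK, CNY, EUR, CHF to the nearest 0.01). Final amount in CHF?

CHF 5,947.52

GBP 4,760.00 × 12.184 = SEK 57,995.84
SEK 57,995.84 ÷ 1.4236 = CNY 40,738.86
CNY 40,738.86 ÷ 0.050618 = JPY 804,830
JPY 804,830 ÷ 154.38 = EUR 5,213.30
EUR 5,213.30 ÷ 0.87655 = CHF 5,947.52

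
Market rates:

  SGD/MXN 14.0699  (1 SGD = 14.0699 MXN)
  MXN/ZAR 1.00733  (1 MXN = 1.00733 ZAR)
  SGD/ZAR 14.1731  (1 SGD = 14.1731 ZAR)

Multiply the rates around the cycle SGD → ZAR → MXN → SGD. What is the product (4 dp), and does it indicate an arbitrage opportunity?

1.0000 (no arbitrage)

Around SGD → ZAR → MXN → SGD: 1 × 14.1731 ÷ 1.00733 ÷ 14.0699 = 1.000005
Product ≈ 1 (deviation 0.000%, within rounding noise).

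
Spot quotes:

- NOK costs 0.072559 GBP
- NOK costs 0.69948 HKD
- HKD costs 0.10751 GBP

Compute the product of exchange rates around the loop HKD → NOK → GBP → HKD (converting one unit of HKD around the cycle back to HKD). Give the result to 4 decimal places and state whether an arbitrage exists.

Around HKD → NOK → GBP → HKD: 1 ÷ 0.69948 × 0.072559 ÷ 0.10751 = 0.964866
Product < 1; profitable direction is HKD → GBP → NOK → HKD.

0.9649 (arbitrage exists)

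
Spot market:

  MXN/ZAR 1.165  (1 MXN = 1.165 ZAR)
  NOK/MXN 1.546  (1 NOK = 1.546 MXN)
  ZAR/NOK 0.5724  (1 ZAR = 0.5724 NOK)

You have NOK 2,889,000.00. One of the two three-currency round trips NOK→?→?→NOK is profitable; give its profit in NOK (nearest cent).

Profitable loop is NOK → MXN → ZAR → NOK:
NOK 2,889,000.00 × 1.546 = MXN 4,466,394.00
MXN 4,466,394.00 × 1.165 = ZAR 5,203,349.01
ZAR 5,203,349.01 × 0.5724 = NOK 2,978,396.97
Profit = NOK 2,978,396.97 − NOK 2,889,000.00

Profit: NOK 89,396.97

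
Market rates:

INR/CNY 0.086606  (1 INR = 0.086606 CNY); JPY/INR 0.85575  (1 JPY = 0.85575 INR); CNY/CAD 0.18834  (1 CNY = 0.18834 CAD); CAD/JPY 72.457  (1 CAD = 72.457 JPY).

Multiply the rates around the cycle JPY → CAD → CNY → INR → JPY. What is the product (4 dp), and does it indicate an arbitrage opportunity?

Around JPY → CAD → CNY → INR → JPY: 1 ÷ 72.457 ÷ 0.18834 ÷ 0.086606 ÷ 0.85575 = 0.988740
Product < 1; profitable direction is JPY → INR → CNY → CAD → JPY.

0.9887 (arbitrage exists)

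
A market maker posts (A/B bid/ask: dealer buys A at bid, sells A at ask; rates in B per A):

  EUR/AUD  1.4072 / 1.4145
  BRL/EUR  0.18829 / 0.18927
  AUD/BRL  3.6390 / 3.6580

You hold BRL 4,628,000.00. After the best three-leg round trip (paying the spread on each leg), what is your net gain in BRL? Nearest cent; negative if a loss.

Net profit: BRL 97,686.59

Best loop BRL → AUD → EUR → BRL:
BRL 4,628,000.00 ÷ 3.6580 (buy AUD at ask) = AUD 1,265,172.23
AUD 1,265,172.23 ÷ 1.4145 (buy EUR at ask) = EUR 894,430.70
EUR 894,430.70 ÷ 0.18927 (buy BRL at ask) = BRL 4,725,686.59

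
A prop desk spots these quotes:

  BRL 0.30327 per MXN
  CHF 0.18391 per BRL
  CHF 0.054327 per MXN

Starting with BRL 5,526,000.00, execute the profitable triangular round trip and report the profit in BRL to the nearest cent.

Profitable loop is BRL → CHF → MXN → BRL:
BRL 5,526,000.00 × 0.18391 = CHF 1,016,286.66
CHF 1,016,286.66 ÷ 0.054327 = MXN 18,706,843.01
MXN 18,706,843.01 × 0.30327 = BRL 5,673,224.28
Profit = BRL 5,673,224.28 − BRL 5,526,000.00

Profit: BRL 147,224.28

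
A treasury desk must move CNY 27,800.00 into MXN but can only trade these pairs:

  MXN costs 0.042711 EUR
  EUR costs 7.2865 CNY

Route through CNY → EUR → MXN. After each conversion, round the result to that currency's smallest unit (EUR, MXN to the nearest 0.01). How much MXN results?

MXN 89,327.57

CNY 27,800.00 ÷ 7.2865 = EUR 3,815.27
EUR 3,815.27 ÷ 0.042711 = MXN 89,327.57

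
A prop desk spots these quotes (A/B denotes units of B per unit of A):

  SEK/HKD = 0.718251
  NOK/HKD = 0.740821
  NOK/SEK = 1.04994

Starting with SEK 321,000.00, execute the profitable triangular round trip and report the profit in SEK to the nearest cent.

Profit: SEK 5,762.69

Profitable loop is SEK → HKD → NOK → SEK:
SEK 321,000.00 × 0.718251 = HKD 230,558.57
HKD 230,558.57 ÷ 0.740821 = NOK 311,220.35
NOK 311,220.35 × 1.04994 = SEK 326,762.69
Profit = SEK 326,762.69 − SEK 321,000.00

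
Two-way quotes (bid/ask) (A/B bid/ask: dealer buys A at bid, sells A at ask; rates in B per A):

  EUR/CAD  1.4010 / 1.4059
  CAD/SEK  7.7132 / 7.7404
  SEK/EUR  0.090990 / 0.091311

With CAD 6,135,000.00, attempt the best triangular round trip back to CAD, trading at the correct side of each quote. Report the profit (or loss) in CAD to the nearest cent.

Best loop CAD → EUR → SEK → CAD:
CAD 6,135,000.00 ÷ 1.4059 (buy EUR at ask) = EUR 4,363,752.76
EUR 4,363,752.76 ÷ 0.091311 (buy SEK at ask) = SEK 47,790,000.73
SEK 47,790,000.73 ÷ 7.7404 (buy CAD at ask) = CAD 6,174,099.62

Net profit: CAD 39,099.62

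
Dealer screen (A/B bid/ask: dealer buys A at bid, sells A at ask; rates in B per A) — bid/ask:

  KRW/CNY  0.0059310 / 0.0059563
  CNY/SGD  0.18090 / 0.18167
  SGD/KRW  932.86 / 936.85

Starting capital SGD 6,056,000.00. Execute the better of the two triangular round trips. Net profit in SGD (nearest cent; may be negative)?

Best loop SGD → KRW → CNY → SGD:
SGD 6,056,000.00 × 932.86 (sell SGD at bid) = KRW 5,649,400,160
KRW 5,649,400,160 × 0.0059310 (sell KRW at bid) = CNY 33,506,592.35
CNY 33,506,592.35 × 0.18090 (sell CNY at bid) = SGD 6,061,342.56

Net profit: SGD 5,342.56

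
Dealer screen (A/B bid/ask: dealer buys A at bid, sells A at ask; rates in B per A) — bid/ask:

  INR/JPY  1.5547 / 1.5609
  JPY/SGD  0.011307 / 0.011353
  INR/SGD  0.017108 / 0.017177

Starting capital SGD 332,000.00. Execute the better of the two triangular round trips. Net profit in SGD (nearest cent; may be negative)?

Best loop SGD → INR → JPY → SGD:
SGD 332,000.00 ÷ 0.017177 (buy INR at ask) = INR 19,328,171.39
INR 19,328,171.39 × 1.5547 (sell INR at bid) = JPY 30,049,508
JPY 30,049,508 × 0.011307 (sell JPY at bid) = SGD 339,769.79

Net profit: SGD 7,769.79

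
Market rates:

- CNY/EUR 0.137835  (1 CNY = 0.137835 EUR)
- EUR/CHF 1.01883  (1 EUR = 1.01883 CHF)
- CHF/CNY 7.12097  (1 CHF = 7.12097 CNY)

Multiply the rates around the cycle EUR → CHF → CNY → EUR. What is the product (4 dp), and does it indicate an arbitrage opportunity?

1.0000 (no arbitrage)

Around EUR → CHF → CNY → EUR: 1 × 1.01883 × 7.12097 × 0.137835 = 1.000001
Product ≈ 1 (deviation 0.000%, within rounding noise).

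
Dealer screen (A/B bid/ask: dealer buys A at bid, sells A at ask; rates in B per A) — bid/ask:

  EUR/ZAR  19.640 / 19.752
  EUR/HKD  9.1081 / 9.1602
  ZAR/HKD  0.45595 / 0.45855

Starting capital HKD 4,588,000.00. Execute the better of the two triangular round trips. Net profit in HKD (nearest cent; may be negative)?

Best loop HKD → ZAR → EUR → HKD:
HKD 4,588,000.00 ÷ 0.45855 (buy ZAR at ask) = ZAR 10,005,451.97
ZAR 10,005,451.97 ÷ 19.752 (buy EUR at ask) = EUR 506,553.87
EUR 506,553.87 × 9.1081 (sell EUR at bid) = HKD 4,613,743.27

Net profit: HKD 25,743.27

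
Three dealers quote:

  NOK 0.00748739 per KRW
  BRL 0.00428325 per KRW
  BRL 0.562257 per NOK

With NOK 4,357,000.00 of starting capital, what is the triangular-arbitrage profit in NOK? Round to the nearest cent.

Profitable loop is NOK → KRW → BRL → NOK:
NOK 4,357,000.00 ÷ 0.00748739 = KRW 581,911,721
KRW 581,911,721 × 0.00428325 = BRL 2,492,473.38
BRL 2,492,473.38 ÷ 0.562257 = NOK 4,432,978.83
Profit = NOK 4,432,978.83 − NOK 4,357,000.00

Profit: NOK 75,978.83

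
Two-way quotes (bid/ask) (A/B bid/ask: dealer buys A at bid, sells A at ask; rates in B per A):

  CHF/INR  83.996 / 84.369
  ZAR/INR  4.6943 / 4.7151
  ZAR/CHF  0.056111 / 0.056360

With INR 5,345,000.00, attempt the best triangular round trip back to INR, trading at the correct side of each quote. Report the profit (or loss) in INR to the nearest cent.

Net result: INR -2,267.69 (no profitable arbitrage after spreads)

Best loop INR → ZAR → CHF → INR:
INR 5,345,000.00 ÷ 4.7151 (buy ZAR at ask) = ZAR 1,133,592.08
ZAR 1,133,592.08 × 0.056111 (sell ZAR at bid) = CHF 63,606.99
CHF 63,606.99 × 83.996 (sell CHF at bid) = INR 5,342,732.31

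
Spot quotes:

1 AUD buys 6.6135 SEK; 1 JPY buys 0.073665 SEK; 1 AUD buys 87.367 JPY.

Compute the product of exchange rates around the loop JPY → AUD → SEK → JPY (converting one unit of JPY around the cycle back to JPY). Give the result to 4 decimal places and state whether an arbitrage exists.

1.0276 (arbitrage exists)

Around JPY → AUD → SEK → JPY: 1 ÷ 87.367 × 6.6135 ÷ 0.073665 = 1.027597
Product > 1; profitable direction is JPY → AUD → SEK → JPY.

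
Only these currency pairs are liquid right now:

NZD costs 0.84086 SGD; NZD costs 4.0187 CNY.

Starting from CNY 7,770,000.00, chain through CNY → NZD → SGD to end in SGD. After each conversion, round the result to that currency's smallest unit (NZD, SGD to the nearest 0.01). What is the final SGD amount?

CNY 7,770,000.00 ÷ 4.0187 = NZD 1,933,461.07
NZD 1,933,461.07 × 0.84086 = SGD 1,625,770.08

SGD 1,625,770.08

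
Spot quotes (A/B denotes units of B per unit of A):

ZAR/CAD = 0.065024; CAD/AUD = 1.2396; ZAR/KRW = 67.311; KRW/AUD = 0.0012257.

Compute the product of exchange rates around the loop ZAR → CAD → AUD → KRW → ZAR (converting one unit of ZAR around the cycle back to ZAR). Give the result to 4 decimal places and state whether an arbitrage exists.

Around ZAR → CAD → AUD → KRW → ZAR: 1 × 0.065024 × 1.2396 ÷ 0.0012257 ÷ 67.311 = 0.976979
Product < 1; profitable direction is ZAR → KRW → AUD → CAD → ZAR.

0.9770 (arbitrage exists)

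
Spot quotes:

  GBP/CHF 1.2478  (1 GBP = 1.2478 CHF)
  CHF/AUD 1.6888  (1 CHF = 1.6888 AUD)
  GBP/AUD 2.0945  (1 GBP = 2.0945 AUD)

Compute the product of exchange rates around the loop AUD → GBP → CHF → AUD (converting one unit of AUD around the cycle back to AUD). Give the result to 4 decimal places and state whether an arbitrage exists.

1.0061 (arbitrage exists)

Around AUD → GBP → CHF → AUD: 1 ÷ 2.0945 × 1.2478 × 1.6888 = 1.006104
Product > 1; profitable direction is AUD → GBP → CHF → AUD.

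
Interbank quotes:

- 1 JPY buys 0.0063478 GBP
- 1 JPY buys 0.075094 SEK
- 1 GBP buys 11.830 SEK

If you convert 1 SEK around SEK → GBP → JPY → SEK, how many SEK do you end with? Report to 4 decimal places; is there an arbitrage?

1.0000 (no arbitrage)

Around SEK → GBP → JPY → SEK: 1 ÷ 11.830 ÷ 0.0063478 × 0.075094 = 0.999994
Product ≈ 1 (deviation 0.001%, within rounding noise).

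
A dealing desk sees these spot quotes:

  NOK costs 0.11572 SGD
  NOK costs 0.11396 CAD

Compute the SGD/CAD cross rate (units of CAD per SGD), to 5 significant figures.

1 SGD ÷ 0.11572 = 8.64155 NOK
8.64155 NOK × 0.11396 = 0.984791 CAD

SGD/CAD = 0.98479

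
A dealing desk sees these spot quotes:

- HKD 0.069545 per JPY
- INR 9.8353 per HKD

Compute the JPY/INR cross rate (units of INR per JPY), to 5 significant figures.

1 JPY × 0.069545 = 0.069545 HKD
0.069545 HKD × 9.8353 = 0.683996 INR

JPY/INR = 0.68400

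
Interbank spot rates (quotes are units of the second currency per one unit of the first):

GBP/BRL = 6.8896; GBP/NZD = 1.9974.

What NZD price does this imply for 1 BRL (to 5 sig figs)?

1 BRL ÷ 6.8896 = 0.145146 GBP
0.145146 GBP × 1.9974 = 0.289915 NZD

BRL/NZD = 0.28992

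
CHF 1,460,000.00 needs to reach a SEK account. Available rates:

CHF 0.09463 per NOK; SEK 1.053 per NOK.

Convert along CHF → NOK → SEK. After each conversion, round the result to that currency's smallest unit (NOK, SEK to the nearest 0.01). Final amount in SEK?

CHF 1,460,000.00 ÷ 0.09463 = NOK 15,428,511.04
NOK 15,428,511.04 × 1.053 = SEK 16,246,222.13

SEK 16,246,222.13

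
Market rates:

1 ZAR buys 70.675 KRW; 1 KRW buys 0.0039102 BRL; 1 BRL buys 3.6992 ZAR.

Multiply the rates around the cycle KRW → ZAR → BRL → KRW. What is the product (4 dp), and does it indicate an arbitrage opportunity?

0.9782 (arbitrage exists)

Around KRW → ZAR → BRL → KRW: 1 ÷ 70.675 ÷ 3.6992 ÷ 0.0039102 = 0.978199
Product < 1; profitable direction is KRW → BRL → ZAR → KRW.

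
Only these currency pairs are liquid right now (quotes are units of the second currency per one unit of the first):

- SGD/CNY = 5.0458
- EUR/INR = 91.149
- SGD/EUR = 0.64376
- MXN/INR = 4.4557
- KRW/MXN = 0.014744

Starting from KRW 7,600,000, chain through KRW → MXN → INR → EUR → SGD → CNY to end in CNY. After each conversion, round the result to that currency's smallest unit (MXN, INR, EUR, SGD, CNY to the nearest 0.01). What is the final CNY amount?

KRW 7,600,000 × 0.014744 = MXN 112,054.40
MXN 112,054.40 × 4.4557 = INR 499,280.79
INR 499,280.79 ÷ 91.149 = EUR 5,477.63
EUR 5,477.63 ÷ 0.64376 = SGD 8,508.81
SGD 8,508.81 × 5.0458 = CNY 42,933.75

CNY 42,933.75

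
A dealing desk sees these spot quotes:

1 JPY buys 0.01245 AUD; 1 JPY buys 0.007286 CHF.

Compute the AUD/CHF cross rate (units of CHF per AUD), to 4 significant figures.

AUD/CHF = 0.5852

1 AUD ÷ 0.01245 = 80.3213 JPY
80.3213 JPY × 0.007286 = 0.585221 CHF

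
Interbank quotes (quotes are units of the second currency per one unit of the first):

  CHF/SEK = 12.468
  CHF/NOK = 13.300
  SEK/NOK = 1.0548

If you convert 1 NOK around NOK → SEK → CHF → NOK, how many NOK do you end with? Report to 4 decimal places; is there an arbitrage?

Around NOK → SEK → CHF → NOK: 1 ÷ 1.0548 ÷ 12.468 × 13.300 = 1.011311
Product > 1; profitable direction is NOK → SEK → CHF → NOK.

1.0113 (arbitrage exists)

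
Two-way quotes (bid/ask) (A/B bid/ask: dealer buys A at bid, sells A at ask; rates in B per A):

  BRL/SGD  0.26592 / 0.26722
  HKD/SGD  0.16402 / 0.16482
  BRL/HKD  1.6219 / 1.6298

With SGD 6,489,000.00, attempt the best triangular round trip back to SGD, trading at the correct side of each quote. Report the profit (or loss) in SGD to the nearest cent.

Net result: SGD -29,041.98 (no profitable arbitrage after spreads)

Best loop SGD → BRL → HKD → SGD:
SGD 6,489,000.00 ÷ 0.26722 (buy BRL at ask) = BRL 24,283,362.02
BRL 24,283,362.02 × 1.6219 (sell BRL at bid) = HKD 39,385,184.87
HKD 39,385,184.87 × 0.16402 (sell HKD at bid) = SGD 6,459,958.02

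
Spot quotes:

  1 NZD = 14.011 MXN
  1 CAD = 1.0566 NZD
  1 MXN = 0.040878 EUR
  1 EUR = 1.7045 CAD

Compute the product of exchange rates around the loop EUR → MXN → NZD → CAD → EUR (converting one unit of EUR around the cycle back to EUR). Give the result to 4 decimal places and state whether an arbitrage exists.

Around EUR → MXN → NZD → CAD → EUR: 1 ÷ 0.040878 ÷ 14.011 ÷ 1.0566 ÷ 1.7045 = 0.969468
Product < 1; profitable direction is EUR → CAD → NZD → MXN → EUR.

0.9695 (arbitrage exists)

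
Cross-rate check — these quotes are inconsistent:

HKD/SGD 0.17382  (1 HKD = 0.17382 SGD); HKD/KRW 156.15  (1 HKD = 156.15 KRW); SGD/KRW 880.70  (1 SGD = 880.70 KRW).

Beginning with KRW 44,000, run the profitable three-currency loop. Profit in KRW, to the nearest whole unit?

Profit: KRW 881

Profitable loop is KRW → SGD → HKD → KRW:
KRW 44,000 ÷ 880.70 = SGD 49.96
SGD 49.96 ÷ 0.17382 = HKD 287.43
HKD 287.43 × 156.15 = KRW 44,881
Profit = KRW 44,881 − KRW 44,000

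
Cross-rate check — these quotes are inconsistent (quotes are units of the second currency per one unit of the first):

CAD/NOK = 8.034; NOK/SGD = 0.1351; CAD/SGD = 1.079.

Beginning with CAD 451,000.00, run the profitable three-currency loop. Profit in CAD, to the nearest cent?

Profit: CAD 2,672.31

Profitable loop is CAD → NOK → SGD → CAD:
CAD 451,000.00 × 8.034 = NOK 3,623,334.00
NOK 3,623,334.00 × 0.1351 = SGD 489,512.42
SGD 489,512.42 ÷ 1.079 = CAD 453,672.31
Profit = CAD 453,672.31 − CAD 451,000.00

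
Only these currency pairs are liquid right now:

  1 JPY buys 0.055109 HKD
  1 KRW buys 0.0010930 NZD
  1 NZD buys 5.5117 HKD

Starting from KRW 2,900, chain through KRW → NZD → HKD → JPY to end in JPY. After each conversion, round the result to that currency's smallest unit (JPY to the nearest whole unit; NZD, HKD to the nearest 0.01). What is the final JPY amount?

JPY 317

KRW 2,900 × 0.0010930 = NZD 3.17
NZD 3.17 × 5.5117 = HKD 17.47
HKD 17.47 ÷ 0.055109 = JPY 317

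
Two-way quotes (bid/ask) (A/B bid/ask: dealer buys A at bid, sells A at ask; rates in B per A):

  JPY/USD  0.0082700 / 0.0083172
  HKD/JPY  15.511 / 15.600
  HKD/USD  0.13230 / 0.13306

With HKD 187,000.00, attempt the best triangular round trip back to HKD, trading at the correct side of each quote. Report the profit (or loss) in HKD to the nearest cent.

Best loop HKD → USD → JPY → HKD:
HKD 187,000.00 × 0.13230 (sell HKD at bid) = USD 24,740.10
USD 24,740.10 ÷ 0.0083172 (buy JPY at ask) = JPY 2,974,571
JPY 2,974,571 ÷ 15.600 (buy HKD at ask) = HKD 190,677.61

Net profit: HKD 3,677.61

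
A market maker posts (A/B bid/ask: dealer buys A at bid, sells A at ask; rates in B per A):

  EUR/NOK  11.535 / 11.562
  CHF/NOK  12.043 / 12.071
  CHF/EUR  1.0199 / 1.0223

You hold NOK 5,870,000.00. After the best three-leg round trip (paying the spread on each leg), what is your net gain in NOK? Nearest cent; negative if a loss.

Net profit: NOK 110,830.05

Best loop NOK → EUR → CHF → NOK:
NOK 5,870,000.00 ÷ 11.562 (buy EUR at ask) = EUR 507,697.63
EUR 507,697.63 ÷ 1.0223 (buy CHF at ask) = CHF 496,622.94
CHF 496,622.94 × 12.043 (sell CHF at bid) = NOK 5,980,830.05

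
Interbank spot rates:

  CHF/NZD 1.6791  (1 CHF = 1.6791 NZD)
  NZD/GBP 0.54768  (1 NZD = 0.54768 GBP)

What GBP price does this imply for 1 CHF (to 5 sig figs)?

CHF/GBP = 0.91961

1 CHF × 1.6791 = 1.6791 NZD
1.6791 NZD × 0.54768 = 0.919609 GBP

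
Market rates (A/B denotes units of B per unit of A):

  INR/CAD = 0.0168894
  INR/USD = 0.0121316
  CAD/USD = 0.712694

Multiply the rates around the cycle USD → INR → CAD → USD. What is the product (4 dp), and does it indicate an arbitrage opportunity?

0.9922 (arbitrage exists)

Around USD → INR → CAD → USD: 1 ÷ 0.0121316 × 0.0168894 × 0.712694 = 0.992200
Product < 1; profitable direction is USD → CAD → INR → USD.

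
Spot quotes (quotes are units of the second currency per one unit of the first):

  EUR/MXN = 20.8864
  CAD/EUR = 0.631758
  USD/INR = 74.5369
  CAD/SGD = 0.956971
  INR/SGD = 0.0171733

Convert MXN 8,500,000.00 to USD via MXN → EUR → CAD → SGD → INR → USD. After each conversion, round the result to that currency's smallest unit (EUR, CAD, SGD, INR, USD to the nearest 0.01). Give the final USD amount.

MXN 8,500,000.00 ÷ 20.8864 = EUR 406,963.38
EUR 406,963.38 ÷ 0.631758 = CAD 644,176.06
CAD 644,176.06 × 0.956971 = SGD 616,457.81
SGD 616,457.81 ÷ 0.0171733 = INR 35,896,293.08
INR 35,896,293.08 ÷ 74.5369 = USD 481,590.90

USD 481,590.90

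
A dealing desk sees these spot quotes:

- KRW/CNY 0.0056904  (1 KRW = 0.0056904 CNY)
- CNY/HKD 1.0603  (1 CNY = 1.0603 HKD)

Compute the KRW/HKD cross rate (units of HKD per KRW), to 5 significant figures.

1 KRW × 0.0056904 = 0.0056904 CNY
0.0056904 CNY × 1.0603 = 0.00603353 HKD

KRW/HKD = 0.0060335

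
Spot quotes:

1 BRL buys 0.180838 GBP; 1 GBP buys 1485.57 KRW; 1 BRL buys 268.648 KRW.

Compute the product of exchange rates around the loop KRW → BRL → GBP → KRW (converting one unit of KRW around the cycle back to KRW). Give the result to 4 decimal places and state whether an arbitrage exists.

1.0000 (no arbitrage)

Around KRW → BRL → GBP → KRW: 1 ÷ 268.648 × 0.180838 × 1485.57 = 0.999998
Product ≈ 1 (deviation 0.000%, within rounding noise).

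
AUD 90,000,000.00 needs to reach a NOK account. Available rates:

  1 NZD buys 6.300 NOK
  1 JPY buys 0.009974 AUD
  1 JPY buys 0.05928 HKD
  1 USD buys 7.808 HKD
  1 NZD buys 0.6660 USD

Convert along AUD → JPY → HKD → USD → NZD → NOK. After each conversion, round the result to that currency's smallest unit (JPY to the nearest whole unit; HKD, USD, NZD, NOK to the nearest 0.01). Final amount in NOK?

AUD 90,000,000.00 ÷ 0.009974 = JPY 9,023,460,999
JPY 9,023,460,999 × 0.05928 = HKD 534,910,768.02
HKD 534,910,768.02 ÷ 7.808 = USD 68,508,038.94
USD 68,508,038.94 ÷ 0.6660 = NZD 102,864,923.33
NZD 102,864,923.33 × 6.300 = NOK 648,049,016.98

NOK 648,049,016.98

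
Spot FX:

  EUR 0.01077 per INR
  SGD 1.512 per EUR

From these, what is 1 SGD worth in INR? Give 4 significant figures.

1 SGD ÷ 1.512 = 0.661376 EUR
0.661376 EUR ÷ 0.01077 = 61.4091 INR

SGD/INR = 61.41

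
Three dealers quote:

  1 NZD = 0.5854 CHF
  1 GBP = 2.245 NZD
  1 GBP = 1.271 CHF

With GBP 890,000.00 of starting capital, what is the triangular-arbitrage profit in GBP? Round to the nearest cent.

Profitable loop is GBP → NZD → CHF → GBP:
GBP 890,000.00 × 2.245 = NZD 1,998,050.00
NZD 1,998,050.00 × 0.5854 = CHF 1,169,658.47
CHF 1,169,658.47 ÷ 1.271 = GBP 920,266.30
Profit = GBP 920,266.30 − GBP 890,000.00

Profit: GBP 30,266.30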